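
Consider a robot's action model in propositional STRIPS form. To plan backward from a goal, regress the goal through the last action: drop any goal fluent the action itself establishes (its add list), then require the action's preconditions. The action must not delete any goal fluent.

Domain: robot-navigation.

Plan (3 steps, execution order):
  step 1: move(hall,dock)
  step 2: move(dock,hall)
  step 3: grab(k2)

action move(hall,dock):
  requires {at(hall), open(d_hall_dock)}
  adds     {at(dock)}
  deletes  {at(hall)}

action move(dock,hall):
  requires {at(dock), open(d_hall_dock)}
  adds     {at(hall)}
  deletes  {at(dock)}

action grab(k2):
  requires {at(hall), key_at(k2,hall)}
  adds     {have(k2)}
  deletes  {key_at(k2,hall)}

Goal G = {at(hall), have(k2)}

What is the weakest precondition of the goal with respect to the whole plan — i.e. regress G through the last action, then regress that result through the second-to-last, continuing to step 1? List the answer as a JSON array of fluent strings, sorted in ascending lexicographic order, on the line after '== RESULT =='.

Regress step by step:
  through step 3 (grab(k2)): drop {have(k2)}, keep {at(hall)}, require {at(hall), key_at(k2,hall)}
    → {at(hall), key_at(k2,hall)}
  through step 2 (move(dock,hall)): drop {at(hall)}, keep {key_at(k2,hall)}, require {at(dock), open(d_hall_dock)}
    → {at(dock), key_at(k2,hall), open(d_hall_dock)}
  through step 1 (move(hall,dock)): drop {at(dock)}, keep {key_at(k2,hall), open(d_hall_dock)}, require {at(hall), open(d_hall_dock)}
    → {at(hall), key_at(k2,hall), open(d_hall_dock)}

== RESULT ==
["at(hall)", "key_at(k2,hall)", "open(d_hall_dock)"]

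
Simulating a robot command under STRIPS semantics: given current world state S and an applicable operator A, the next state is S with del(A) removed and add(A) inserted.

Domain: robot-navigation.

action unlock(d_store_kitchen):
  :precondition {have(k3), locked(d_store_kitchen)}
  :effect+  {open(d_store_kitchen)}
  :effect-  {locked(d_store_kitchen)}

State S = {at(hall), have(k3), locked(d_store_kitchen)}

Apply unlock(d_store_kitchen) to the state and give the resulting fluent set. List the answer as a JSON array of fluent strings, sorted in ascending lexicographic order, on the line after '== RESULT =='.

Progress:
  pre ⊆ S: {have(k3), locked(d_store_kitchen)} ⊆ S  — applicable
  S \ del = {at(hall), have(k3)}
  ∪ add   = {at(hall), have(k3), open(d_store_kitchen)}

== RESULT ==
["at(hall)", "have(k3)", "open(d_store_kitchen)"]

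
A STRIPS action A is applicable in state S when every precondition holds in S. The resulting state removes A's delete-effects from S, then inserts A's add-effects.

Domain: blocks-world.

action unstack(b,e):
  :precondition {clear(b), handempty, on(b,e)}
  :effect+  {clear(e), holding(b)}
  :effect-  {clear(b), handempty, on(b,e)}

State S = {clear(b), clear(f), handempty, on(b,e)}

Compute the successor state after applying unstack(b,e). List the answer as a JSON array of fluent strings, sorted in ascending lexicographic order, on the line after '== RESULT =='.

Progress:
  pre ⊆ S: {clear(b), handempty, on(b,e)} ⊆ S  — applicable
  S \ del = {clear(f)}
  ∪ add   = {clear(e), clear(f), holding(b)}

== RESULT ==
["clear(e)", "clear(f)", "holding(b)"]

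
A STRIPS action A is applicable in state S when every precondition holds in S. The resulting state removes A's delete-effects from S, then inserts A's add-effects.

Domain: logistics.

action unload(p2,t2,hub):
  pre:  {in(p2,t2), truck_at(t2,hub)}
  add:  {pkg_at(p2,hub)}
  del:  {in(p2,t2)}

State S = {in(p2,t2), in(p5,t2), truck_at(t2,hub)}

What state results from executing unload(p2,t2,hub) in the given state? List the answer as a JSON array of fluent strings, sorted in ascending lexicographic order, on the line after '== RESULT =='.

Progress:
  pre ⊆ S: {in(p2,t2), truck_at(t2,hub)} ⊆ S  — applicable
  S \ del = {in(p5,t2), truck_at(t2,hub)}
  ∪ add   = {in(p5,t2), pkg_at(p2,hub), truck_at(t2,hub)}

== RESULT ==
["in(p5,t2)", "pkg_at(p2,hub)", "truck_at(t2,hub)"]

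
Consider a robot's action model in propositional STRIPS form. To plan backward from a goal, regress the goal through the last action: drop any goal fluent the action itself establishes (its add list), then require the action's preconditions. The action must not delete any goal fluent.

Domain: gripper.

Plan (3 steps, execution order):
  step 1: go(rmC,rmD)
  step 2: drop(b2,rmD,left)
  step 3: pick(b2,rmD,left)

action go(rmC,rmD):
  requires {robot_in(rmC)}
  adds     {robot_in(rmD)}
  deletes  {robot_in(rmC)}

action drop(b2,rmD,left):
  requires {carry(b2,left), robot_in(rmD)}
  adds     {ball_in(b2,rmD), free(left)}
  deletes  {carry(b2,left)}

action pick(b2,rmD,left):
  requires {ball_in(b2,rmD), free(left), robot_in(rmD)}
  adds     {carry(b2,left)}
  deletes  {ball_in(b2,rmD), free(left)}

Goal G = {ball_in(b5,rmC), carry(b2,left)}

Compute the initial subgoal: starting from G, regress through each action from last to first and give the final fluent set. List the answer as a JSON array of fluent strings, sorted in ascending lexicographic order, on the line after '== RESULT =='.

Work backward from the goal:
  through step 3 (pick(b2,rmD,left)): drop {carry(b2,left)}, keep {ball_in(b5,rmC)}, require {ball_in(b2,rmD), free(left), robot_in(rmD)}
    → {ball_in(b2,rmD), ball_in(b5,rmC), free(left), robot_in(rmD)}
  through step 2 (drop(b2,rmD,left)): drop {ball_in(b2,rmD), free(left)}, keep {ball_in(b5,rmC), robot_in(rmD)}, require {carry(b2,left), robot_in(rmD)}
    → {ball_in(b5,rmC), carry(b2,left), robot_in(rmD)}
  through step 1 (go(rmC,rmD)): drop {robot_in(rmD)}, keep {ball_in(b5,rmC), carry(b2,left)}, require {robot_in(rmC)}
    → {ball_in(b5,rmC), carry(b2,left), robot_in(rmC)}

== RESULT ==
["ball_in(b5,rmC)", "carry(b2,left)", "robot_in(rmC)"]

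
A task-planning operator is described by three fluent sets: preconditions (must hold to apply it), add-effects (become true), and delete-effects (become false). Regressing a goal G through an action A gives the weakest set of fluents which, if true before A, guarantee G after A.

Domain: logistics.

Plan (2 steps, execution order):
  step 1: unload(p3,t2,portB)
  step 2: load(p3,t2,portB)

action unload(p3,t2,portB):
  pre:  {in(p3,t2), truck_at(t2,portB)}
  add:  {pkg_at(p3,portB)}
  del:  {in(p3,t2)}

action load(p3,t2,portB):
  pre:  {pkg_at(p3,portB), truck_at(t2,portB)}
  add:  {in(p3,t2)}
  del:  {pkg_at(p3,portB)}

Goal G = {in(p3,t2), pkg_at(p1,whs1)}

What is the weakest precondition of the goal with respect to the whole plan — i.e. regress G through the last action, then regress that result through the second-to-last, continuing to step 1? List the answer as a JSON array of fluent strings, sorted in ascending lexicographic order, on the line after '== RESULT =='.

Work backward from the goal:
  through step 2 (load(p3,t2,portB)): drop {in(p3,t2)}, keep {pkg_at(p1,whs1)}, require {pkg_at(p3,portB), truck_at(t2,portB)}
    → {pkg_at(p1,whs1), pkg_at(p3,portB), truck_at(t2,portB)}
  through step 1 (unload(p3,t2,portB)): drop {pkg_at(p3,portB)}, keep {pkg_at(p1,whs1), truck_at(t2,portB)}, require {in(p3,t2), truck_at(t2,portB)}
    → {in(p3,t2), pkg_at(p1,whs1), truck_at(t2,portB)}

== RESULT ==
["in(p3,t2)", "pkg_at(p1,whs1)", "truck_at(t2,portB)"]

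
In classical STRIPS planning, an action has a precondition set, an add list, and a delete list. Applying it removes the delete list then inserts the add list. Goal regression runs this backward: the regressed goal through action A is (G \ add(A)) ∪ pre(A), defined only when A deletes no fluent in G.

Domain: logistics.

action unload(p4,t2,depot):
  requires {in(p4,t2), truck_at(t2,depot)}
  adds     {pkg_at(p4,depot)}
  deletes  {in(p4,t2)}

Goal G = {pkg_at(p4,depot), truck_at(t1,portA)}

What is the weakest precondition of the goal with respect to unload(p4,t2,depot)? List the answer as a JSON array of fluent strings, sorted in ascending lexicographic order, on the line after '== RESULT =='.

Regress:
  G ∩ del = {}  (empty — regression defined)
  G \ add = {pkg_at(p4,depot), truck_at(t1,portA)} \ {pkg_at(p4,depot)} = {truck_at(t1,portA)}
  ∪ pre   = {truck_at(t1,portA)} ∪ {in(p4,t2), truck_at(t2,depot)}
          = {in(p4,t2), truck_at(t1,portA), truck_at(t2,depot)}

== RESULT ==
["in(p4,t2)", "truck_at(t1,portA)", "truck_at(t2,depot)"]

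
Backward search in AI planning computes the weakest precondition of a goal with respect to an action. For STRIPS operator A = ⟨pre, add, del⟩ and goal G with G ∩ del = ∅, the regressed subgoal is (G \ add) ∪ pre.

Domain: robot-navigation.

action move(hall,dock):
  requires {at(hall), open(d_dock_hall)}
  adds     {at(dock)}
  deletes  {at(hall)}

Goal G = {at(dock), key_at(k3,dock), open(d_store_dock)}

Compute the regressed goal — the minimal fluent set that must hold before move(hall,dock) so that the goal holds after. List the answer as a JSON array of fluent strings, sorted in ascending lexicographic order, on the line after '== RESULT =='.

Compute (G \ add) ∪ pre:
  G ∩ del = {}  (empty — regression defined)
  G \ add = {at(dock), key_at(k3,dock), open(d_store_dock)} \ {at(dock)} = {key_at(k3,dock), open(d_store_dock)}
  ∪ pre   = {key_at(k3,dock), open(d_store_dock)} ∪ {at(hall), open(d_dock_hall)}
          = {at(hall), key_at(k3,dock), open(d_dock_hall), open(d_store_dock)}

== RESULT ==
["at(hall)", "key_at(k3,dock)", "open(d_dock_hall)", "open(d_store_dock)"]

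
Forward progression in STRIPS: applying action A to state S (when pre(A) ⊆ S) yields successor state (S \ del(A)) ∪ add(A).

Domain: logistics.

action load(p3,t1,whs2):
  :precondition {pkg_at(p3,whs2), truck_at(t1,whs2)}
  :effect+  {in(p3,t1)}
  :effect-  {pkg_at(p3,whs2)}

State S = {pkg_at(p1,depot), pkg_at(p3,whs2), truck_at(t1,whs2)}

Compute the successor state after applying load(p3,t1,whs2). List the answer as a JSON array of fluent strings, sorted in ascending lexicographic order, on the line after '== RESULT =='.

Progress:
  pre ⊆ S: {pkg_at(p3,whs2), truck_at(t1,whs2)} ⊆ S  — applicable
  S \ del = {pkg_at(p1,depot), truck_at(t1,whs2)}
  ∪ add   = {in(p3,t1), pkg_at(p1,depot), truck_at(t1,whs2)}

== RESULT ==
["in(p3,t1)", "pkg_at(p1,depot)", "truck_at(t1,whs2)"]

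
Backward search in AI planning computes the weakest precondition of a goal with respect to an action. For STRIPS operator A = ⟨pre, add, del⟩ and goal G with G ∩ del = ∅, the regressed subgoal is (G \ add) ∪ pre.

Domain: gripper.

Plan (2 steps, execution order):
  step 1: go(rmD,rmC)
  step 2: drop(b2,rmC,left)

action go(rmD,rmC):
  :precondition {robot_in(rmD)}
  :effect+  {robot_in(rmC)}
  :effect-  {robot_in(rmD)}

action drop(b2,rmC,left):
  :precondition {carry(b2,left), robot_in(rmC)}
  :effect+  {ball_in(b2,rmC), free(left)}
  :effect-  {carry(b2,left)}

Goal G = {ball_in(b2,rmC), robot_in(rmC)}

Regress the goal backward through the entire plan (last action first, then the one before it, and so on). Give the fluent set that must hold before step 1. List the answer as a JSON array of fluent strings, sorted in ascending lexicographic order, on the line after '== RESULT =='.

Work backward from the goal:
  through step 2 (drop(b2,rmC,left)): drop {ball_in(b2,rmC)}, keep {robot_in(rmC)}, require {carry(b2,left), robot_in(rmC)}
    → {carry(b2,left), robot_in(rmC)}
  through step 1 (go(rmD,rmC)): drop {robot_in(rmC)}, keep {carry(b2,left)}, require {robot_in(rmD)}
    → {carry(b2,left), robot_in(rmD)}

== RESULT ==
["carry(b2,left)", "robot_in(rmD)"]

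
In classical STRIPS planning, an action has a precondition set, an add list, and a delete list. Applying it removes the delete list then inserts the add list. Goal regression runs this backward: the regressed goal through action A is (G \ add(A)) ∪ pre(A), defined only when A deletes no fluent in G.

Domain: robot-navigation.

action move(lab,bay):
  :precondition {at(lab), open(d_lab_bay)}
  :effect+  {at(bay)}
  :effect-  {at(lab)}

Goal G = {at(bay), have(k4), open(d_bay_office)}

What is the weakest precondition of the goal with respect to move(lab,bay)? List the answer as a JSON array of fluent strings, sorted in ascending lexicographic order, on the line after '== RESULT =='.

Compute (G \ add) ∪ pre:
  G ∩ del = {}  (empty — regression defined)
  G \ add = {at(bay), have(k4), open(d_bay_office)} \ {at(bay)} = {have(k4), open(d_bay_office)}
  ∪ pre   = {have(k4), open(d_bay_office)} ∪ {at(lab), open(d_lab_bay)}
          = {at(lab), have(k4), open(d_bay_office), open(d_lab_bay)}

== RESULT ==
["at(lab)", "have(k4)", "open(d_bay_office)", "open(d_lab_bay)"]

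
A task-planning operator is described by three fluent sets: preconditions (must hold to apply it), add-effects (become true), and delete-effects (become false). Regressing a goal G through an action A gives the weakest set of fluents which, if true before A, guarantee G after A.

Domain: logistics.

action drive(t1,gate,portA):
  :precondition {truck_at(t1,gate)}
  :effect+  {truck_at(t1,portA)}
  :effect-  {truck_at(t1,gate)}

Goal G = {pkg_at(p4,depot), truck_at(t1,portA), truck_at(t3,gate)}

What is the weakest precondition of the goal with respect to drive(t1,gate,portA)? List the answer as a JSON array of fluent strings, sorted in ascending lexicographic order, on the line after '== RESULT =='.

Compute (G \ add) ∪ pre:
  G ∩ del = {}  (empty — regression defined)
  G \ add = {pkg_at(p4,depot), truck_at(t1,portA), truck_at(t3,gate)} \ {truck_at(t1,portA)} = {pkg_at(p4,depot), truck_at(t3,gate)}
  ∪ pre   = {pkg_at(p4,depot), truck_at(t3,gate)} ∪ {truck_at(t1,gate)}
          = {pkg_at(p4,depot), truck_at(t1,gate), truck_at(t3,gate)}

== RESULT ==
["pkg_at(p4,depot)", "truck_at(t1,gate)", "truck_at(t3,gate)"]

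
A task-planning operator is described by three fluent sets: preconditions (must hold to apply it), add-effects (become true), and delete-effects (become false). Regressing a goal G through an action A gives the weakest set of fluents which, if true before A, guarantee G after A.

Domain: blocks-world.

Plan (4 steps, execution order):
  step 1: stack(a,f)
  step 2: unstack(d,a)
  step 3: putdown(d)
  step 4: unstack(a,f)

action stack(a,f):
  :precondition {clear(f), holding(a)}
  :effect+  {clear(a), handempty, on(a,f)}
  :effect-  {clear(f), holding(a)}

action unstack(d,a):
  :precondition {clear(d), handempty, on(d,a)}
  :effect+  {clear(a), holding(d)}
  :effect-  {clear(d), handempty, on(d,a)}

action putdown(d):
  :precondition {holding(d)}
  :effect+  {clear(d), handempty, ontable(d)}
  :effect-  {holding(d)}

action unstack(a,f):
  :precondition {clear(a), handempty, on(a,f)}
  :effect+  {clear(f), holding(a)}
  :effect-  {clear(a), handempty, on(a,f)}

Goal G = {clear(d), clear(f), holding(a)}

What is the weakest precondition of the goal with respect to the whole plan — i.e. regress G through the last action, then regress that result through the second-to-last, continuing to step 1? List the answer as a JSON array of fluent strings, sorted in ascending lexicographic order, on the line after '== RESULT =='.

Work backward from the goal:
  through step 4 (unstack(a,f)): drop {clear(f), holding(a)}, keep {clear(d)}, require {clear(a), handempty, on(a,f)}
    → {clear(a), clear(d), handempty, on(a,f)}
  through step 3 (putdown(d)): drop {clear(d), handempty}, keep {clear(a), on(a,f)}, require {holding(d)}
    → {clear(a), holding(d), on(a,f)}
  through step 2 (unstack(d,a)): drop {clear(a), holding(d)}, keep {on(a,f)}, require {clear(d), handempty, on(d,a)}
    → {clear(d), handempty, on(a,f), on(d,a)}
  through step 1 (stack(a,f)): drop {handempty, on(a,f)}, keep {clear(d), on(d,a)}, require {clear(f), holding(a)}
    → {clear(d), clear(f), holding(a), on(d,a)}

== RESULT ==
["clear(d)", "clear(f)", "holding(a)", "on(d,a)"]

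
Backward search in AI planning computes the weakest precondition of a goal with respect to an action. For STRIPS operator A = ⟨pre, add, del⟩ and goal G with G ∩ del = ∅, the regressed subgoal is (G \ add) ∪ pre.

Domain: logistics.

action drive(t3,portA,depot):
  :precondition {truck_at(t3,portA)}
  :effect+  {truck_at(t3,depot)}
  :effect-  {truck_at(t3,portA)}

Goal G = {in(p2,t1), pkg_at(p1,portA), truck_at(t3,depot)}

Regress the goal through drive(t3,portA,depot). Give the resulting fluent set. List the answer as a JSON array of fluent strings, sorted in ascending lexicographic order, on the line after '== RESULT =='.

Regress:
  G ∩ del = {}  (empty — regression defined)
  G \ add = {in(p2,t1), pkg_at(p1,portA), truck_at(t3,depot)} \ {truck_at(t3,depot)} = {in(p2,t1), pkg_at(p1,portA)}
  ∪ pre   = {in(p2,t1), pkg_at(p1,portA)} ∪ {truck_at(t3,portA)}
          = {in(p2,t1), pkg_at(p1,portA), truck_at(t3,portA)}

== RESULT ==
["in(p2,t1)", "pkg_at(p1,portA)", "truck_at(t3,portA)"]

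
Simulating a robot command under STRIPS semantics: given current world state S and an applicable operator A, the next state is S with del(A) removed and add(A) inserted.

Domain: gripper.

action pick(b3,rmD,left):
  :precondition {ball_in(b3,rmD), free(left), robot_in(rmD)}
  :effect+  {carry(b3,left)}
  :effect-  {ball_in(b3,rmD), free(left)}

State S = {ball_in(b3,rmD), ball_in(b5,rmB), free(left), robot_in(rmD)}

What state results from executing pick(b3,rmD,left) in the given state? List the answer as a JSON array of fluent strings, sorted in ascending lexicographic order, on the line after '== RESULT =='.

Compute (S \ del) ∪ add:
  pre ⊆ S: {ball_in(b3,rmD), free(left), robot_in(rmD)} ⊆ S  — applicable
  S \ del = {ball_in(b5,rmB), robot_in(rmD)}
  ∪ add   = {ball_in(b5,rmB), carry(b3,left), robot_in(rmD)}

== RESULT ==
["ball_in(b5,rmB)", "carry(b3,left)", "robot_in(rmD)"]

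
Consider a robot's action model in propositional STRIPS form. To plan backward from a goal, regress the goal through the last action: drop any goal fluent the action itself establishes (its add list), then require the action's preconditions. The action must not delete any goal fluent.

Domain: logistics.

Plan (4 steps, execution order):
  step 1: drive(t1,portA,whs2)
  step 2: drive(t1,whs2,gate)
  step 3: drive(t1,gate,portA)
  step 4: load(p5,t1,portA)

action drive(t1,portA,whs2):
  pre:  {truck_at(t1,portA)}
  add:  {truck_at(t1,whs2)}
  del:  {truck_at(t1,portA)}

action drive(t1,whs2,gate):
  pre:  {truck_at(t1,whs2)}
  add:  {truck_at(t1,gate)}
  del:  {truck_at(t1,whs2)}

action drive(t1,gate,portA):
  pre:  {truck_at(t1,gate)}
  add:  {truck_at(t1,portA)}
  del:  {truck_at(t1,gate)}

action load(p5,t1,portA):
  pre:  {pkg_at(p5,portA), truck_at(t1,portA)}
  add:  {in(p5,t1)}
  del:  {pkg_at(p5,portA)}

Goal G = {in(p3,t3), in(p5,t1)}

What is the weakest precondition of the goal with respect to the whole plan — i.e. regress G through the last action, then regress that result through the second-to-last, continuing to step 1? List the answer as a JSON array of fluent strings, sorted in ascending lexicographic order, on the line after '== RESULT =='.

Work backward from the goal:
  through step 4 (load(p5,t1,portA)): drop {in(p5,t1)}, keep {in(p3,t3)}, require {pkg_at(p5,portA), truck_at(t1,portA)}
    → {in(p3,t3), pkg_at(p5,portA), truck_at(t1,portA)}
  through step 3 (drive(t1,gate,portA)): drop {truck_at(t1,portA)}, keep {in(p3,t3), pkg_at(p5,portA)}, require {truck_at(t1,gate)}
    → {in(p3,t3), pkg_at(p5,portA), truck_at(t1,gate)}
  through step 2 (drive(t1,whs2,gate)): drop {truck_at(t1,gate)}, keep {in(p3,t3), pkg_at(p5,portA)}, require {truck_at(t1,whs2)}
    → {in(p3,t3), pkg_at(p5,portA), truck_at(t1,whs2)}
  through step 1 (drive(t1,portA,whs2)): drop {truck_at(t1,whs2)}, keep {in(p3,t3), pkg_at(p5,portA)}, require {truck_at(t1,portA)}
    → {in(p3,t3), pkg_at(p5,portA), truck_at(t1,portA)}

== RESULT ==
["in(p3,t3)", "pkg_at(p5,portA)", "truck_at(t1,portA)"]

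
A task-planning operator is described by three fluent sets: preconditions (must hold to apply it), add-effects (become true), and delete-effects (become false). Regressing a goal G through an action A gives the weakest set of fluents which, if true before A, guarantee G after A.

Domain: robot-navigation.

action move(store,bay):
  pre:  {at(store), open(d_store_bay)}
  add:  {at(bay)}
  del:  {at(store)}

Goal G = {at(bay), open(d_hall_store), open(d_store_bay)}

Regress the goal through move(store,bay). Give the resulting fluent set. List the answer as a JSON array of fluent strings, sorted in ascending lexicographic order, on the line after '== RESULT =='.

Compute (G \ add) ∪ pre:
  G ∩ del = {}  (empty — regression defined)
  G \ add = {at(bay), open(d_hall_store), open(d_store_bay)} \ {at(bay)} = {open(d_hall_store), open(d_store_bay)}
  ∪ pre   = {open(d_hall_store), open(d_store_bay)} ∪ {at(store), open(d_store_bay)}
          = {at(store), open(d_hall_store), open(d_store_bay)}

== RESULT ==
["at(store)", "open(d_hall_store)", "open(d_store_bay)"]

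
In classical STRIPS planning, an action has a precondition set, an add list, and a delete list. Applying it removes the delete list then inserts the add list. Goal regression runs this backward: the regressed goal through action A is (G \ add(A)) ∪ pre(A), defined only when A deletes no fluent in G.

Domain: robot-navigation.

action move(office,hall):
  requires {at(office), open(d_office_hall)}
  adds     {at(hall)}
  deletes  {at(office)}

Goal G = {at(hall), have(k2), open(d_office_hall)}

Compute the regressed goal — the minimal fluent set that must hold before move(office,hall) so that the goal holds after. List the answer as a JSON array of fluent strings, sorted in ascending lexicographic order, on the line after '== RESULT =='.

Regress:
  G ∩ del = {}  (empty — regression defined)
  G \ add = {at(hall), have(k2), open(d_office_hall)} \ {at(hall)} = {have(k2), open(d_office_hall)}
  ∪ pre   = {have(k2), open(d_office_hall)} ∪ {at(office), open(d_office_hall)}
          = {at(office), have(k2), open(d_office_hall)}

== RESULT ==
["at(office)", "have(k2)", "open(d_office_hall)"]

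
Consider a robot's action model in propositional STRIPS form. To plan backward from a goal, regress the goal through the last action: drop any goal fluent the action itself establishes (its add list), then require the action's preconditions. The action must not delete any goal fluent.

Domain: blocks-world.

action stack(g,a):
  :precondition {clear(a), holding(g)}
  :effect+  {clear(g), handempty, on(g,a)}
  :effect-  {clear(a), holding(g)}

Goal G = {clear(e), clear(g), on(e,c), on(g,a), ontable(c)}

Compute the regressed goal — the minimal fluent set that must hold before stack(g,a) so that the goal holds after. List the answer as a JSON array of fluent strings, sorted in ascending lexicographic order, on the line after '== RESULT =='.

Compute (G \ add) ∪ pre:
  G ∩ del = {}  (empty — regression defined)
  G \ add = {clear(e), clear(g), on(e,c), on(g,a), ontable(c)} \ {clear(g), handempty, on(g,a)} = {clear(e), on(e,c), ontable(c)}
  ∪ pre   = {clear(e), on(e,c), ontable(c)} ∪ {clear(a), holding(g)}
          = {clear(a), clear(e), holding(g), on(e,c), ontable(c)}

== RESULT ==
["clear(a)", "clear(e)", "holding(g)", "on(e,c)", "ontable(c)"]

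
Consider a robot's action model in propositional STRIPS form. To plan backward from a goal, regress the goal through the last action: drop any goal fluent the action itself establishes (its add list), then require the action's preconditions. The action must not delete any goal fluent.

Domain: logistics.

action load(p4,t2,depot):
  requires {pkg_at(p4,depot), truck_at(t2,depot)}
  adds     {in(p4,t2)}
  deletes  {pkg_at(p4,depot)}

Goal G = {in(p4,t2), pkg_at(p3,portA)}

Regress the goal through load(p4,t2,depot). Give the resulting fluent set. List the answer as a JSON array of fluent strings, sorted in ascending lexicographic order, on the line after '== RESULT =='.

Compute (G \ add) ∪ pre:
  G ∩ del = {}  (empty — regression defined)
  G \ add = {in(p4,t2), pkg_at(p3,portA)} \ {in(p4,t2)} = {pkg_at(p3,portA)}
  ∪ pre   = {pkg_at(p3,portA)} ∪ {pkg_at(p4,depot), truck_at(t2,depot)}
          = {pkg_at(p3,portA), pkg_at(p4,depot), truck_at(t2,depot)}

== RESULT ==
["pkg_at(p3,portA)", "pkg_at(p4,depot)", "truck_at(t2,depot)"]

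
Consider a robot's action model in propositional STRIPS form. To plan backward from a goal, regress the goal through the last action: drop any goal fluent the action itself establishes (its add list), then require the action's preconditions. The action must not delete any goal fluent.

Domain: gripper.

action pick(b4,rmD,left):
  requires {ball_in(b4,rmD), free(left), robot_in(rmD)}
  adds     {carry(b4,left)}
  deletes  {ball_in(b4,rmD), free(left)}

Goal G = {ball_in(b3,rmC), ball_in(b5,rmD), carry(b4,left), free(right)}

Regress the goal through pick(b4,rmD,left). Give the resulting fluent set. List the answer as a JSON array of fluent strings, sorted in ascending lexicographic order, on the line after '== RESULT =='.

Regress:
  G ∩ del = {}  (empty — regression defined)
  G \ add = {ball_in(b3,rmC), ball_in(b5,rmD), carry(b4,left), free(right)} \ {carry(b4,left)} = {ball_in(b3,rmC), ball_in(b5,rmD), free(right)}
  ∪ pre   = {ball_in(b3,rmC), ball_in(b5,rmD), free(right)} ∪ {ball_in(b4,rmD), free(left), robot_in(rmD)}
          = {ball_in(b3,rmC), ball_in(b4,rmD), ball_in(b5,rmD), free(left), free(right), robot_in(rmD)}

== RESULT ==
["ball_in(b3,rmC)", "ball_in(b4,rmD)", "ball_in(b5,rmD)", "free(left)", "free(right)", "robot_in(rmD)"]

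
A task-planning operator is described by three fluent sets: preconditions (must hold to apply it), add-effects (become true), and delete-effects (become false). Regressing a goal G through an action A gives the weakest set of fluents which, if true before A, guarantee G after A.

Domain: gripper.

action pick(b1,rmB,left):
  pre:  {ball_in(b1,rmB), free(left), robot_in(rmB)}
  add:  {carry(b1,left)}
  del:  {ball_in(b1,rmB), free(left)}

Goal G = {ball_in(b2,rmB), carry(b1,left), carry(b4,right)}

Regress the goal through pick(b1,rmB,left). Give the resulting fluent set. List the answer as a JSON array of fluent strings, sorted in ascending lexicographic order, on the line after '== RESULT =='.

Regress:
  G ∩ del = {}  (empty — regression defined)
  G \ add = {ball_in(b2,rmB), carry(b1,left), carry(b4,right)} \ {carry(b1,left)} = {ball_in(b2,rmB), carry(b4,right)}
  ∪ pre   = {ball_in(b2,rmB), carry(b4,right)} ∪ {ball_in(b1,rmB), free(left), robot_in(rmB)}
          = {ball_in(b1,rmB), ball_in(b2,rmB), carry(b4,right), free(left), robot_in(rmB)}

== RESULT ==
["ball_in(b1,rmB)", "ball_in(b2,rmB)", "carry(b4,right)", "free(left)", "robot_in(rmB)"]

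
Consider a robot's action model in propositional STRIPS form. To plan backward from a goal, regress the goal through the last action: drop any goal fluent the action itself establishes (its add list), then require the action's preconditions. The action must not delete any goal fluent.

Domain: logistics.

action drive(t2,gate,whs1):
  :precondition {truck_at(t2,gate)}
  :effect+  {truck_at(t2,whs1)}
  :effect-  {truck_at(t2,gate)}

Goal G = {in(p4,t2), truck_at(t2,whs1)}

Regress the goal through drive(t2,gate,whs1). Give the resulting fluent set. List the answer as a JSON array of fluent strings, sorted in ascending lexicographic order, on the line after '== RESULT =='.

Regress:
  G ∩ del = {}  (empty — regression defined)
  G \ add = {in(p4,t2), truck_at(t2,whs1)} \ {truck_at(t2,whs1)} = {in(p4,t2)}
  ∪ pre   = {in(p4,t2)} ∪ {truck_at(t2,gate)}
          = {in(p4,t2), truck_at(t2,gate)}

== RESULT ==
["in(p4,t2)", "truck_at(t2,gate)"]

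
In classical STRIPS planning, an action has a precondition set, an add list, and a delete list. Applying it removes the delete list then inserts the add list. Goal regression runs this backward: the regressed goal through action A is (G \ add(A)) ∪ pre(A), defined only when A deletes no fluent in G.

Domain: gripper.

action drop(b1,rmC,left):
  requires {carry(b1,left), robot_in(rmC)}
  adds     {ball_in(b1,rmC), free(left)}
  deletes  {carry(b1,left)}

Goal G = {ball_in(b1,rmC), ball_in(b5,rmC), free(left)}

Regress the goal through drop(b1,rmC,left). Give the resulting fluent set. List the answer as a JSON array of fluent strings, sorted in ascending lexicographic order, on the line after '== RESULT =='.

Compute (G \ add) ∪ pre:
  G ∩ del = {}  (empty — regression defined)
  G \ add = {ball_in(b1,rmC), ball_in(b5,rmC), free(left)} \ {ball_in(b1,rmC), free(left)} = {ball_in(b5,rmC)}
  ∪ pre   = {ball_in(b5,rmC)} ∪ {carry(b1,left), robot_in(rmC)}
          = {ball_in(b5,rmC), carry(b1,left), robot_in(rmC)}

== RESULT ==
["ball_in(b5,rmC)", "carry(b1,left)", "robot_in(rmC)"]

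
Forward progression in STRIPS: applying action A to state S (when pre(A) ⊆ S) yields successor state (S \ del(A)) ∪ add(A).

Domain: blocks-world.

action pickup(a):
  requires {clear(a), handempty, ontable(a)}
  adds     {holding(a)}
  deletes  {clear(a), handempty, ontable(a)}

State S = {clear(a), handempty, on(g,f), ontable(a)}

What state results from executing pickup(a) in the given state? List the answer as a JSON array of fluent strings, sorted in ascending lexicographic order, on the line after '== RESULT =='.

Compute (S \ del) ∪ add:
  pre ⊆ S: {clear(a), handempty, ontable(a)} ⊆ S  — applicable
  S \ del = {on(g,f)}
  ∪ add   = {holding(a), on(g,f)}

== RESULT ==
["holding(a)", "on(g,f)"]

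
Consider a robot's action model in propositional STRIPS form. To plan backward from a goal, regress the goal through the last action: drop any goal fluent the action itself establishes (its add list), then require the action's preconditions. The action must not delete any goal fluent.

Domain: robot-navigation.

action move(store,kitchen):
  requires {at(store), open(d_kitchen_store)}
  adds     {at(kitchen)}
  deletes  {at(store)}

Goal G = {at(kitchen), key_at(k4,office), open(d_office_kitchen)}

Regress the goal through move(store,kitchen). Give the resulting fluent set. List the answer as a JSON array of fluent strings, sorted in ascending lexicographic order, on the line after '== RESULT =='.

Regress:
  G ∩ del = {}  (empty — regression defined)
  G \ add = {at(kitchen), key_at(k4,office), open(d_office_kitchen)} \ {at(kitchen)} = {key_at(k4,office), open(d_office_kitchen)}
  ∪ pre   = {key_at(k4,office), open(d_office_kitchen)} ∪ {at(store), open(d_kitchen_store)}
          = {at(store), key_at(k4,office), open(d_kitchen_store), open(d_office_kitchen)}

== RESULT ==
["at(store)", "key_at(k4,office)", "open(d_kitchen_store)", "open(d_office_kitchen)"]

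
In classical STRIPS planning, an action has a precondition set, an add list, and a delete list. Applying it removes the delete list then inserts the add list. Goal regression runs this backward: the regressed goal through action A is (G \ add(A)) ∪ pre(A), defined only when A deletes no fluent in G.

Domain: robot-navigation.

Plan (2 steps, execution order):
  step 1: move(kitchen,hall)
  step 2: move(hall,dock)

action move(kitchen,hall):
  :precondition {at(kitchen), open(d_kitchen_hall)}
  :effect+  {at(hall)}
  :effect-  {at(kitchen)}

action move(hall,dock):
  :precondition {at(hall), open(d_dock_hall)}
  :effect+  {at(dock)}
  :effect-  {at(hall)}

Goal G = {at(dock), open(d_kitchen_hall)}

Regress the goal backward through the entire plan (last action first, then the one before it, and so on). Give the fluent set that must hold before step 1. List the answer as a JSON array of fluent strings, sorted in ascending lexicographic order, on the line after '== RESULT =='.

Regress step by step:
  through step 2 (move(hall,dock)): drop {at(dock)}, keep {open(d_kitchen_hall)}, require {at(hall), open(d_dock_hall)}
    → {at(hall), open(d_dock_hall), open(d_kitchen_hall)}
  through step 1 (move(kitchen,hall)): drop {at(hall)}, keep {open(d_dock_hall), open(d_kitchen_hall)}, require {at(kitchen), open(d_kitchen_hall)}
    → {at(kitchen), open(d_dock_hall), open(d_kitchen_hall)}

== RESULT ==
["at(kitchen)", "open(d_dock_hall)", "open(d_kitchen_hall)"]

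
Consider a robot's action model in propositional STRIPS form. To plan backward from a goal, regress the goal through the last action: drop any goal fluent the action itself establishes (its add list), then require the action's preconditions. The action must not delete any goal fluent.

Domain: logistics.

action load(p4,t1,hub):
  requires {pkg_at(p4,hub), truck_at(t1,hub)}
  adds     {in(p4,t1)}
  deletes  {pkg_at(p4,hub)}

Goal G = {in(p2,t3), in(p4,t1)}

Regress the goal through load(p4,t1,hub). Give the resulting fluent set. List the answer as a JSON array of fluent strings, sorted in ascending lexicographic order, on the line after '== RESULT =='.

Compute (G \ add) ∪ pre:
  G ∩ del = {}  (empty — regression defined)
  G \ add = {in(p2,t3), in(p4,t1)} \ {in(p4,t1)} = {in(p2,t3)}
  ∪ pre   = {in(p2,t3)} ∪ {pkg_at(p4,hub), truck_at(t1,hub)}
          = {in(p2,t3), pkg_at(p4,hub), truck_at(t1,hub)}

== RESULT ==
["in(p2,t3)", "pkg_at(p4,hub)", "truck_at(t1,hub)"]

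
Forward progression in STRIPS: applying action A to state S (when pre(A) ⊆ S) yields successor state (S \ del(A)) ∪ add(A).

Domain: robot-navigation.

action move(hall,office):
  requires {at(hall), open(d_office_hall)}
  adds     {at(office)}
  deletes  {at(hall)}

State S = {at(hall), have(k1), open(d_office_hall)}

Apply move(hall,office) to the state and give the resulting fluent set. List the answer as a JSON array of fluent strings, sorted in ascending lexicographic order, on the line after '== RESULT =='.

Progress:
  pre ⊆ S: {at(hall), open(d_office_hall)} ⊆ S  — applicable
  S \ del = {have(k1), open(d_office_hall)}
  ∪ add   = {at(office), have(k1), open(d_office_hall)}

== RESULT ==
["at(office)", "have(k1)", "open(d_office_hall)"]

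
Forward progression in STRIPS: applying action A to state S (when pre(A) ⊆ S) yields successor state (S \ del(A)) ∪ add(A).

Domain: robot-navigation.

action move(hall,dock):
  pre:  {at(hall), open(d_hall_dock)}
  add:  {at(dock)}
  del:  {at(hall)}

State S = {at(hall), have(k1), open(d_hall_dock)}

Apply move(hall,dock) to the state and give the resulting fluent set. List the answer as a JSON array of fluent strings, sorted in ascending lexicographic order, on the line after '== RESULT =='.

Progress:
  pre ⊆ S: {at(hall), open(d_hall_dock)} ⊆ S  — applicable
  S \ del = {have(k1), open(d_hall_dock)}
  ∪ add   = {at(dock), have(k1), open(d_hall_dock)}

== RESULT ==
["at(dock)", "have(k1)", "open(d_hall_dock)"]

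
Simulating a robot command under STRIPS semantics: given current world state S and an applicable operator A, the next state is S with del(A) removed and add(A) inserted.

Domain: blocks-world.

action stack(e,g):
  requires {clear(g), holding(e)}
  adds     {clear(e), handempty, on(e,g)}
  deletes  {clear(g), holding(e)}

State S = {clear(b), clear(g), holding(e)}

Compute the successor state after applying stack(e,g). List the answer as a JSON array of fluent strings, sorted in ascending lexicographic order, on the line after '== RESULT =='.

Progress:
  pre ⊆ S: {clear(g), holding(e)} ⊆ S  — applicable
  S \ del = {clear(b)}
  ∪ add   = {clear(b), clear(e), handempty, on(e,g)}

== RESULT ==
["clear(b)", "clear(e)", "handempty", "on(e,g)"]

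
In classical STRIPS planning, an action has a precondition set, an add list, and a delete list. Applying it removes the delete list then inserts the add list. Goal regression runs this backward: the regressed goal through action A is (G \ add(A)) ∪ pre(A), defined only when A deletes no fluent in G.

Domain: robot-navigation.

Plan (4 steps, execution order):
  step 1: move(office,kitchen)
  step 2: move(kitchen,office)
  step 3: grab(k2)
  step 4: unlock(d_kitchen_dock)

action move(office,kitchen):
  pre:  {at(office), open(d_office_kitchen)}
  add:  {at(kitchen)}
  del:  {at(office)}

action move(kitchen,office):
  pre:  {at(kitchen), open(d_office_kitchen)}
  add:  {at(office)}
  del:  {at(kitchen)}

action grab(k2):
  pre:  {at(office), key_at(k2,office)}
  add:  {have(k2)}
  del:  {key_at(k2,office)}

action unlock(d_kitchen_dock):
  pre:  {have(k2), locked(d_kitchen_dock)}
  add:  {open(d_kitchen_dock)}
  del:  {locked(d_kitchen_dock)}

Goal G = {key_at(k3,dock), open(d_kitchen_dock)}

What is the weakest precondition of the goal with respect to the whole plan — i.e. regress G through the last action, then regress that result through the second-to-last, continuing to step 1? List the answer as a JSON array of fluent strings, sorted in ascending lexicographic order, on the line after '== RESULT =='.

Regress step by step:
  through step 4 (unlock(d_kitchen_dock)): drop {open(d_kitchen_dock)}, keep {key_at(k3,dock)}, require {have(k2), locked(d_kitchen_dock)}
    → {have(k2), key_at(k3,dock), locked(d_kitchen_dock)}
  through step 3 (grab(k2)): drop {have(k2)}, keep {key_at(k3,dock), locked(d_kitchen_dock)}, require {at(office), key_at(k2,office)}
    → {at(office), key_at(k2,office), key_at(k3,dock), locked(d_kitchen_dock)}
  through step 2 (move(kitchen,office)): drop {at(office)}, keep {key_at(k2,office), key_at(k3,dock), locked(d_kitchen_dock)}, require {at(kitchen), open(d_office_kitchen)}
    → {at(kitchen), key_at(k2,office), key_at(k3,dock), locked(d_kitchen_dock), open(d_office_kitchen)}
  through step 1 (move(office,kitchen)): drop {at(kitchen)}, keep {key_at(k2,office), key_at(k3,dock), locked(d_kitchen_dock), open(d_office_kitchen)}, require {at(office), open(d_office_kitchen)}
    → {at(office), key_at(k2,office), key_at(k3,dock), locked(d_kitchen_dock), open(d_office_kitchen)}

== RESULT ==
["at(office)", "key_at(k2,office)", "key_at(k3,dock)", "locked(d_kitchen_dock)", "open(d_office_kitchen)"]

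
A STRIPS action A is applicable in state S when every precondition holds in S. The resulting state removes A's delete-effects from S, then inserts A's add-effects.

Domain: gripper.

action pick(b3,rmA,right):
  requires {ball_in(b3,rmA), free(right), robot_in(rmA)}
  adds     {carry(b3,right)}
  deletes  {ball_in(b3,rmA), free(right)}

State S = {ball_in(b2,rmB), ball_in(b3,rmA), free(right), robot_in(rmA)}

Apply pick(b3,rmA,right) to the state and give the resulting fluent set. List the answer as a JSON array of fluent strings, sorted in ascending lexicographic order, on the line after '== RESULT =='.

Progress:
  pre ⊆ S: {ball_in(b3,rmA), free(right), robot_in(rmA)} ⊆ S  — applicable
  S \ del = {ball_in(b2,rmB), robot_in(rmA)}
  ∪ add   = {ball_in(b2,rmB), carry(b3,right), robot_in(rmA)}

== RESULT ==
["ball_in(b2,rmB)", "carry(b3,right)", "robot_in(rmA)"]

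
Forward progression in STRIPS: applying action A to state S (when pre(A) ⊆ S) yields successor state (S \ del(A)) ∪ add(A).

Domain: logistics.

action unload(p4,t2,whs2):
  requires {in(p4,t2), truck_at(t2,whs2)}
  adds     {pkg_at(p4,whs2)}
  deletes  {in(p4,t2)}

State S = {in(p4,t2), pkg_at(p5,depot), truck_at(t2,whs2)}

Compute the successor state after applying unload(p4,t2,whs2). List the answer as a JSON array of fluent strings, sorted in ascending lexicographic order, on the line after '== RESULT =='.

Compute (S \ del) ∪ add:
  pre ⊆ S: {in(p4,t2), truck_at(t2,whs2)} ⊆ S  — applicable
  S \ del = {pkg_at(p5,depot), truck_at(t2,whs2)}
  ∪ add   = {pkg_at(p4,whs2), pkg_at(p5,depot), truck_at(t2,whs2)}

== RESULT ==
["pkg_at(p4,whs2)", "pkg_at(p5,depot)", "truck_at(t2,whs2)"]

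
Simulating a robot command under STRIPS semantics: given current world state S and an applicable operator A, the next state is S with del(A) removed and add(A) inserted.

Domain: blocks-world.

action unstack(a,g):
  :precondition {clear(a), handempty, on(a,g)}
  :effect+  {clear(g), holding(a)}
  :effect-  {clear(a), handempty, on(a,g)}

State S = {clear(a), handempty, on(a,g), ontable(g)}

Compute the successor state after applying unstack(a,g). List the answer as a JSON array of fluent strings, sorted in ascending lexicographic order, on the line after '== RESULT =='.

Compute (S \ del) ∪ add:
  pre ⊆ S: {clear(a), handempty, on(a,g)} ⊆ S  — applicable
  S \ del = {ontable(g)}
  ∪ add   = {clear(g), holding(a), ontable(g)}

== RESULT ==
["clear(g)", "holding(a)", "ontable(g)"]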